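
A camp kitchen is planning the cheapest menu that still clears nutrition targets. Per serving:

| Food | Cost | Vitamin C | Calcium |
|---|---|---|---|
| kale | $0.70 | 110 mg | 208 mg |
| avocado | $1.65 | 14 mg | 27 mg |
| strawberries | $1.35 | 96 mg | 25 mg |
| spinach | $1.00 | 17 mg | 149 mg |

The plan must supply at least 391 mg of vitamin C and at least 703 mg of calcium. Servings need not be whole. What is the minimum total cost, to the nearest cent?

Two binding constraints pin down two serving amounts, so the optimal mix uses at most two foods. The candidates are each food alone (scaled to the tighter of vitamin C/calcium) and each pair with both constraints tight.
kale only: max(391/110, 703/208) = 3.555 servings → $2.49.
avocado only: max(391/14, 703/27) = 27.93 servings → $46.08.
strawberries only: max(391/96, 703/25) = 28.12 servings → $37.96.
spinach only: max(391/17, 703/149) = 23 servings → $23.00.
kale + avocado with both targets exact would need a negative amount; discard.
kale + strawberries with both tight: 3.352 servings and 0.2322 servings → $2.66.
kale + spinach: intersection lies outside the first quadrant.
avocado + strawberries with both tight: 25.74 servings and 0.3189 servings → $42.90.
avocado + spinach: intersection lies outside the first quadrant.
strawberries + spinach with both tight: 3.337 servings and 4.158 servings → $8.66.
Cheapest feasible corner: $2.49.

$2.49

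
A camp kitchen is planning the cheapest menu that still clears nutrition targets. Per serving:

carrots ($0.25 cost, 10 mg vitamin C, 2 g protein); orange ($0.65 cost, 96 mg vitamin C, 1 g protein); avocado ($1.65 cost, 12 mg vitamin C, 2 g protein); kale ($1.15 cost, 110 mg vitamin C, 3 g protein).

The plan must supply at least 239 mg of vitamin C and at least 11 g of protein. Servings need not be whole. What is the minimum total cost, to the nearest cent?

carrots only: max(239/10, 11/2) = 23.9 servings → $5.97.
orange only: max(239/96, 11/1) = 11 servings → $7.15.
avocado only: max(239/12, 11/2) = 19.92 servings → $32.86.
kale only: max(239/110, 11/3) = 3.667 servings → $4.22.
carrots + orange with both tight: 4.489 servings and 2.022 servings → $2.44.
carrots + avocado: the both-tight solution has a negative serving — not a feasible corner.
carrots + kale with both tight: 2.595 servings and 1.937 servings → $2.88.
orange + avocado with both tight: 1.922 servings and 4.539 servings → $8.74.
orange + kale: intersection lies outside the first quadrant.
avocado + kale with both tight: 2.679 servings and 1.88 servings → $6.58.
Cheapest feasible corner: $2.44.

$2.44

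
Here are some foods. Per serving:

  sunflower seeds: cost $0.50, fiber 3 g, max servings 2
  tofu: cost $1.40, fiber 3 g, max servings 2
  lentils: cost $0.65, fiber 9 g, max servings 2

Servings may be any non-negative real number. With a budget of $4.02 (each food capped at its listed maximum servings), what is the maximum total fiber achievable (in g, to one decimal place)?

27.7 g

Fiber per dollar: lentils 13.85, sunflower seeds 6, tofu 2.143.
Take 2 servings of lentils: spends $1.30, +18.0 g fiber (running total 18.0 g).
Take 2 servings of sunflower seeds: spends $1.00, +6.0 g fiber (running total 24.0 g).
Take 1.229 servings of tofu: spends $1.72, +3.7 g fiber (running total 27.7 g).
Filling greedily by fiber-per-dollar is optimal for one linear limit, giving 27.7 g.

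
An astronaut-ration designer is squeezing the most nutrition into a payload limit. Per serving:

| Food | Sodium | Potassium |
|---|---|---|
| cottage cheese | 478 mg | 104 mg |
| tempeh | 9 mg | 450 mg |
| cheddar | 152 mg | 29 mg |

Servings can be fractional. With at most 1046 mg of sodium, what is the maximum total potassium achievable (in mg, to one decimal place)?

Potassium per mg sodium: tempeh 50, cottage cheese 0.2176, cheddar 0.1908.
With no serving limits, spend the whole sodium allowance on tempeh: 1046 mg / 9 mg × 450 mg = 52300.0 mg.

52300.0 mg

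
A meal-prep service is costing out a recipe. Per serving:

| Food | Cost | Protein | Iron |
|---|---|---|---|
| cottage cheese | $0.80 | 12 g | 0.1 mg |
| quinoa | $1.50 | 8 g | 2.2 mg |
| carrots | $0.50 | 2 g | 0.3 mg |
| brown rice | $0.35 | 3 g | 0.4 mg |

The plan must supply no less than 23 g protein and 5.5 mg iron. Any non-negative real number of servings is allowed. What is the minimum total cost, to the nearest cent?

The cheapest plan sits at a corner of the feasible region — with two constraints it uses at most two foods.
cottage cheese only: max(23/12, 5.5/0.1) = 55 servings → $44.00.
quinoa only: max(23/8, 5.5/2.2) = 2.875 servings → $4.31.
carrots only: max(23/2, 5.5/0.3) = 18.33 servings → $9.17.
brown rice only: max(23/3, 5.5/0.4) = 13.75 servings → $4.81.
cottage cheese + quinoa with both tight: 0.2578 servings and 2.488 servings → $3.94.
cottage cheese + carrots with both targets exact would need a negative amount; discard.
cottage cheese + brown rice: intersection lies outside the first quadrant.
quinoa + carrots with both tight: 2.05 servings and 3.3 servings → $4.72.
quinoa + brown rice with both tight: 2.147 servings and 1.941 servings → $3.90.
carrots + brown rice: intersection lies outside the first quadrant.
The minimum over all feasible corners is $3.90.

$3.90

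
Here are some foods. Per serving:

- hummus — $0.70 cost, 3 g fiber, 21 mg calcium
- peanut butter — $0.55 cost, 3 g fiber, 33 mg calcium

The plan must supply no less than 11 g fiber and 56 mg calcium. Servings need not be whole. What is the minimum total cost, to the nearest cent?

$2.02

A basic optimal solution has at most two foods positive. Try each food alone and each pair with both targets met exactly.
hummus only: max(11/3, 56/21) = 3.667 servings → $2.57.
peanut butter only: max(11/3, 56/33) = 3.667 servings → $2.02.
hummus + peanut butter with both targets exact would need a negative amount; discard.
So the least-cost plan costs $2.02.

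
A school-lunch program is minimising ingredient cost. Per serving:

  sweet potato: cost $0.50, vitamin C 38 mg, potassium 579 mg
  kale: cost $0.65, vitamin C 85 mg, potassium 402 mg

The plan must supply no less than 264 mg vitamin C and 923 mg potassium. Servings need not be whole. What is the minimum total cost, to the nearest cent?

$2.02

Minimising a linear cost over {vitamin C ≥ 264, potassium ≥ 923, servings ≥ 0} — the optimum is at a vertex, using one or two foods.
sweet potato only: max(264/38, 923/579) = 6.947 servings → $3.47.
kale only: max(264/85, 923/402) = 3.106 servings → $2.02.
sweet potato + kale with both targets exact would need a negative amount; discard.
So the least-cost plan costs $2.02.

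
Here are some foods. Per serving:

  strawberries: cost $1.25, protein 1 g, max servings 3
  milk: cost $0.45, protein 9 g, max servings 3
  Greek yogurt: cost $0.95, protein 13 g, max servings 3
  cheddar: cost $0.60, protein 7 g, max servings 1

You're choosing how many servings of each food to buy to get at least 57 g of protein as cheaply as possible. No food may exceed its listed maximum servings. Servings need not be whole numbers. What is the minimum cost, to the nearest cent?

Cost per g of protein: milk $0.0500, Greek yogurt $0.0731, cheddar $0.0857, strawberries $1.2500.
Take 3 servings of milk: +27.0 g protein for $1.35 (total $1.35, still need 30.0 g).
Take 2.308 servings of Greek yogurt: +30.0 g protein for $2.19 (total $3.54, still need 0.0 g).
Greedy by cheapest-per-g is optimal for a single linear constraint, so the minimum cost is $3.54.

$3.54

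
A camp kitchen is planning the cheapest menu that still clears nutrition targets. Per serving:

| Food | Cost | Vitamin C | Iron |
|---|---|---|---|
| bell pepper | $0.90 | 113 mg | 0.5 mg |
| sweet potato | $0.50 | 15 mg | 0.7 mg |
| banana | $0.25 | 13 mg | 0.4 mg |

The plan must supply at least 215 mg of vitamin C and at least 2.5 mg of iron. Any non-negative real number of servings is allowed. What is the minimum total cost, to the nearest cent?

Minimising a linear cost over {vitamin C ≥ 215, iron ≥ 2.5, servings ≥ 0} — the optimum is at a vertex, using one or two foods.
bell pepper only: max(215/113, 2.5/0.5) = 5 servings → $4.50.
sweet potato only: max(215/15, 2.5/0.7) = 14.33 servings → $7.17.
banana only: max(215/13, 2.5/0.4) = 16.54 servings → $4.13.
bell pepper + sweet potato with both tight: 1.578 servings and 2.444 servings → $2.64.
bell pepper + banana with both tight: 1.382 servings and 4.522 servings → $2.37.
sweet potato + banana: the both-tight solution has a negative serving — not a feasible corner.
The minimum over all feasible corners is $2.37.

$2.37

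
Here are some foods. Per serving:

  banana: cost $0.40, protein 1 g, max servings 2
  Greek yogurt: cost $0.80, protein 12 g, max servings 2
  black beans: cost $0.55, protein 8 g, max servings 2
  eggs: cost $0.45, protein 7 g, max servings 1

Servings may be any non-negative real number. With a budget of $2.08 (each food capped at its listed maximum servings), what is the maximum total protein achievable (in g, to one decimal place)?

31.4 g

Protein per dollar: eggs 15.56, Greek yogurt 15, black beans 14.55, banana 2.5.
Take 1 serving of eggs: spends $0.45, +7.0 g protein (running total 7.0 g).
Take 2 servings of Greek yogurt: spends $1.60, +24.0 g protein (running total 31.0 g).
Take 0.05455 servings of black beans: spends $0.03, +0.4 g protein (running total 31.4 g).
Greedy by best ratio exhausts the cost allowance optimally: 31.4 g.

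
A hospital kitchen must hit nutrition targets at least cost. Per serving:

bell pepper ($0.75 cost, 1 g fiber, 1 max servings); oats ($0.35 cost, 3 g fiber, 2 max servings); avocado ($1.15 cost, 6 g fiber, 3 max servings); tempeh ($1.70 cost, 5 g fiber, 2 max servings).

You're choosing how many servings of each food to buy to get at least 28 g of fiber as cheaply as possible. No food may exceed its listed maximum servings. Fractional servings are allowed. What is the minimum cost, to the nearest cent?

Cost per g of fiber: oats $0.1167, avocado $0.1917, tempeh $0.3400, bell pepper $0.7500.
Take 2 servings of oats: +6.0 g fiber for $0.70 (total $0.70, still need 22.0 g).
Take 3 servings of avocado: +18.0 g fiber for $3.45 (total $4.15, still need 4.0 g).
Take 0.8 servings of tempeh: +4.0 g fiber for $1.36 (total $5.51, still need 0.0 g).
Filling from the cheapest source first is optimal under one linear minimum: $5.51.

$5.51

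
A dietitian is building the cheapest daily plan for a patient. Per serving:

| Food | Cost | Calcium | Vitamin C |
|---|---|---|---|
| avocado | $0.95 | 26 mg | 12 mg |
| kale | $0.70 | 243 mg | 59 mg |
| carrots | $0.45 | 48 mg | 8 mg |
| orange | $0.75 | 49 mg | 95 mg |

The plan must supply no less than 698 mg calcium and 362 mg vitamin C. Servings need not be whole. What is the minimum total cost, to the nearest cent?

$3.42

Check every corner: each single food scaled to meet both minima, and each pair solved so both constraints bind.
avocado only: max(698/26, 362/12) = 30.17 servings → $28.66.
kale only: max(698/243, 362/59) = 6.136 servings → $4.29.
carrots only: max(698/48, 362/8) = 45.25 servings → $20.36.
orange only: max(698/49, 362/95) = 14.24 servings → $10.68.
avocado + kale: intersection lies outside the first quadrant.
avocado + carrots: the both-tight solution has a negative serving — not a feasible corner.
avocado + orange with both tight: 25.81 servings and 0.5505 servings → $24.93.
kale + carrots with both targets exact would need a negative amount; discard.
kale + orange with both tight: 2.405 servings and 2.317 servings → $3.42.
carrots + orange with both tight: 11.65 servings and 2.829 servings → $7.37.
The minimum over all feasible corners is $3.42.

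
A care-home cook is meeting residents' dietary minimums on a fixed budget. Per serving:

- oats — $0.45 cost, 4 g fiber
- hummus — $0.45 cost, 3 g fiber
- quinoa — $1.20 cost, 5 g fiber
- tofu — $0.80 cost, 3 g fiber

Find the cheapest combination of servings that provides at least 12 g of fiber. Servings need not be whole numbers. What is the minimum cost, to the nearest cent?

Cost per g of fiber: oats $0.1125, hummus $0.1500, quinoa $0.2400, tofu $0.2667.
With no serving limits, use only oats: 12 g / 4 g = 3 servings × $0.45 = $1.35.

$1.35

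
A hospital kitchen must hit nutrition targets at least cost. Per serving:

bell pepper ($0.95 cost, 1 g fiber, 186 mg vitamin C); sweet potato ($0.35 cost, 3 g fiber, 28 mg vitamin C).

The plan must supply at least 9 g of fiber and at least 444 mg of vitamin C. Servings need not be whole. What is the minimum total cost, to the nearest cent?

$2.75

For a min-cost LP with two ≥-constraints, a basic feasible solution has at most two positive variables.
bell pepper only: max(9/1, 444/186) = 9 servings → $8.55.
sweet potato only: max(9/3, 444/28) = 15.86 servings → $5.55.
bell pepper + sweet potato with both tight: 2.038 servings and 2.321 servings → $2.75.
The minimum over all feasible corners is $2.75.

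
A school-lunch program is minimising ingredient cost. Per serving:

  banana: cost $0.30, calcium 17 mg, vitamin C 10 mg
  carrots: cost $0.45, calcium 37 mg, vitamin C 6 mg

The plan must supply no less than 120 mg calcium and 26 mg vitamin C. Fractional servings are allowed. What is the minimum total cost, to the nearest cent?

Minimising a linear cost over {calcium ≥ 120, vitamin C ≥ 26, servings ≥ 0} — the optimum is at a vertex, using one or two foods.
banana only: max(120/17, 26/10) = 7.059 servings → $2.12.
carrots only: max(120/37, 26/6) = 4.333 servings → $1.95.
banana + carrots with both tight: 0.903 servings and 2.828 servings → $1.54.
So the least-cost plan costs $1.54.

$1.54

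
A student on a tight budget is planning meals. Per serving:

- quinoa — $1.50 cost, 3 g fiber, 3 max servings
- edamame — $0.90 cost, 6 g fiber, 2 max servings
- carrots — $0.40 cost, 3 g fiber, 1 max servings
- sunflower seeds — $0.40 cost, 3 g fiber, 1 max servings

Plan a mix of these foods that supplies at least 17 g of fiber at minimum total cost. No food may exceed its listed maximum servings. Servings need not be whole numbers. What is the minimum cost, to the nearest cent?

Cost per g of fiber: carrots $0.1333, sunflower seeds $0.1333, edamame $0.1500, quinoa $0.5000.
Take 1 serving of carrots: +3.0 g fiber for $0.40 (total $0.40, still need 14.0 g).
Take 1 serving of sunflower seeds: +3.0 g fiber for $0.40 (total $0.80, still need 11.0 g).
Take 1.833 servings of edamame: +11.0 g fiber for $1.65 (total $2.45, still need 0.0 g).
Greedy by cheapest-per-g is optimal for a single linear constraint, so the minimum cost is $2.45.

$2.45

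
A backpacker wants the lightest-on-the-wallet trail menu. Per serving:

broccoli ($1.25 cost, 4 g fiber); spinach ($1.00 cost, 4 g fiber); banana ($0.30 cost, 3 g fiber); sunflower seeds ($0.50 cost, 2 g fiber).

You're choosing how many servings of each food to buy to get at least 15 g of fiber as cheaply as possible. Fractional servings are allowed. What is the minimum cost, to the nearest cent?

$1.50

Cost per g of fiber: banana $0.1000, spinach $0.2500, sunflower seeds $0.2500, broccoli $0.3125.
With no serving limits, use only banana: 15 g / 3 g = 5 servings × $0.30 = $1.50.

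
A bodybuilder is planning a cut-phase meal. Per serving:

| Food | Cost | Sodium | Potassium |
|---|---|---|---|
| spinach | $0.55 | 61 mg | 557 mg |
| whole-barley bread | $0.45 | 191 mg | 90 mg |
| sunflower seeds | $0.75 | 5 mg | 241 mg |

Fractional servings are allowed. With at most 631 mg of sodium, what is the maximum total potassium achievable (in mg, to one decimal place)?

Potassium per mg sodium: sunflower seeds 48.2, spinach 9.131, whole-barley bread 0.4712.
With no serving limits, spend the whole sodium allowance on sunflower seeds: 631 mg / 5 mg × 241 mg = 30414.2 mg.

30414.2 mg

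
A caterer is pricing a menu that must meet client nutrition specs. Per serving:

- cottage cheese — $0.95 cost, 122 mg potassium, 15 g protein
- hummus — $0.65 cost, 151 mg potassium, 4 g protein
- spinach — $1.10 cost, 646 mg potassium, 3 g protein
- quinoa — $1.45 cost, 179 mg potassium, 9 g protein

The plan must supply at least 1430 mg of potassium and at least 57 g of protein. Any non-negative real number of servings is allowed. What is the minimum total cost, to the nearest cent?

$5.02

A basic optimal solution has at most two foods positive. Try each food alone and each pair with both targets met exactly.
cottage cheese only: max(1430/122, 57/15) = 11.72 servings → $11.14.
hummus only: max(1430/151, 57/4) = 14.25 servings → $9.26.
spinach only: max(1430/646, 57/3) = 19 servings → $20.90.
quinoa only: max(1430/179, 57/9) = 7.989 servings → $11.58.
cottage cheese + hummus with both tight: 1.625 servings and 8.158 servings → $6.85.
cottage cheese + spinach with both tight: 3.489 servings and 1.555 servings → $5.02.
cottage cheese + quinoa with both targets exact would need a negative amount; discard.
hummus + spinach: intersection lies outside the first quadrant.
hummus + quinoa with both tight: 4.148 servings and 4.49 servings → $9.21.
spinach + quinoa with both tight: 0.5054 servings and 6.165 servings → $9.49.
So the least-cost plan costs $5.02.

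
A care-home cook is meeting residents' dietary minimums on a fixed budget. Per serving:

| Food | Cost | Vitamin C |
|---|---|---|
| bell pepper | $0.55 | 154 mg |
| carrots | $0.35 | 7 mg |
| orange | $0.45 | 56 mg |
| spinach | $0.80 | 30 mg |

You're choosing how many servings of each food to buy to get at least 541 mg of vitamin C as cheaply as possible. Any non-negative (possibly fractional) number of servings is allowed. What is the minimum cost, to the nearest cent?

Cost per mg of vitamin C: bell pepper $0.0036, orange $0.0080, spinach $0.0267, carrots $0.0500.
With no serving limits, use only bell pepper: 541 mg / 154 mg = 3.513 servings × $0.55 = $1.93.

$1.93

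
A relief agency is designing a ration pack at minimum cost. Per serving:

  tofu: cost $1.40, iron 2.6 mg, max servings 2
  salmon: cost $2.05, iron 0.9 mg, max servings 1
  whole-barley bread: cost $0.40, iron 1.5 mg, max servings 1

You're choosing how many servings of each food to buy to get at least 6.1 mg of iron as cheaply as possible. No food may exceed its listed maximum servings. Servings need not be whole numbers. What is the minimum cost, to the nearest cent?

Cost per mg of iron: whole-barley bread $0.2667, tofu $0.5385, salmon $2.2778.
Take 1 serving of whole-barley bread: +1.5 mg iron for $0.40 (total $0.40, still need 4.6 mg).
Take 1.769 servings of tofu: +4.6 mg iron for $2.48 (total $2.88, still need 0.0 mg).
Filling from the cheapest source first is optimal under one linear minimum: $2.88.

$2.88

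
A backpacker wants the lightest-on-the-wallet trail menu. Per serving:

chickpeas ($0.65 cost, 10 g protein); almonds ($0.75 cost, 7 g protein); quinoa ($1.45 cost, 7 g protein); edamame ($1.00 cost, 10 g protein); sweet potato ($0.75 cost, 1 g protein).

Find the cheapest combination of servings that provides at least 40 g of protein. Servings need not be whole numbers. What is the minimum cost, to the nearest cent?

$2.60

Cost per g of protein: chickpeas $0.0650, edamame $0.1000, almonds $0.1071, quinoa $0.2071, sweet potato $0.7500.
With no serving limits, use only chickpeas: 40 g / 10 g = 4 servings × $0.65 = $2.60.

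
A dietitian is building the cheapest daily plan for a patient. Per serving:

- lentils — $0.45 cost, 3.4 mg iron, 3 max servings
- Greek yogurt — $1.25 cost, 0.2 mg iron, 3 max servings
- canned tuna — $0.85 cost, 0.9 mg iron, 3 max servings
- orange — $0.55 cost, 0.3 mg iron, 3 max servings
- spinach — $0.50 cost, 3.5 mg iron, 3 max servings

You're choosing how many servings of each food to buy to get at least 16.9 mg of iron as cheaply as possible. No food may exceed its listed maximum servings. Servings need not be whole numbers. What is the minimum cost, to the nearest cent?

Cost per mg of iron: lentils $0.1324, spinach $0.1429, canned tuna $0.9444, orange $1.8333, Greek yogurt $6.2500.
Take 3 servings of lentils: +10.2 mg iron for $1.35 (total $1.35, still need 6.7 mg).
Take 1.914 servings of spinach: +6.7 mg iron for $0.96 (total $2.31, still need 0.0 mg).
Greedy by cheapest-per-mg is optimal for a single linear constraint, so the minimum cost is $2.31.

$2.31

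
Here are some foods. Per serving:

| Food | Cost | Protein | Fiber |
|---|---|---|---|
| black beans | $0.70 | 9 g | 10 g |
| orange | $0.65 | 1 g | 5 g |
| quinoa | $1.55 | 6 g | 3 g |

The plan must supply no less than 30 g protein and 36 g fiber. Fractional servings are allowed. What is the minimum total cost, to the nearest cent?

For a min-cost LP with two ≥-constraints, a basic feasible solution has at most two positive variables.
black beans only: max(30/9, 36/10) = 3.6 servings → $2.52.
orange only: max(30/1, 36/5) = 30 servings → $19.50.
quinoa only: max(30/6, 36/3) = 12 servings → $18.60.
black beans + orange with both tight: 3.257 servings and 0.6857 servings → $2.73.
black beans + quinoa: intersection lies outside the first quadrant.
orange + quinoa with both tight: 4.667 servings and 4.222 servings → $9.58.
Cheapest feasible corner: $2.52.

$2.52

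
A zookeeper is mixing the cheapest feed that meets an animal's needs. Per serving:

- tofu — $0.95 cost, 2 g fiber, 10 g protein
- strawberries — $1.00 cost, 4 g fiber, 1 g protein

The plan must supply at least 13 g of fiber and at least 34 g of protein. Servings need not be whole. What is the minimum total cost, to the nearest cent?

The cheapest plan sits at a corner of the feasible region — with two constraints it uses at most two foods.
tofu only: max(13/2, 34/10) = 6.5 servings → $6.17.
strawberries only: max(13/4, 34/1) = 34 servings → $34.00.
tofu + strawberries with both tight: 3.237 servings and 1.632 servings → $4.71.
So the least-cost plan costs $4.71.

$4.71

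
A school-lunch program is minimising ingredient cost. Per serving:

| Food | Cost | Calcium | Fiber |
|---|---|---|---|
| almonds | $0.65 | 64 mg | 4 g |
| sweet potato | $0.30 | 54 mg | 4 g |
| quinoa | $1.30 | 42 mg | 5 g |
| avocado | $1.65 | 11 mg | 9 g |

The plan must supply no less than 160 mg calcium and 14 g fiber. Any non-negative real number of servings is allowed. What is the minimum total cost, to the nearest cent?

A basic optimal solution has at most two foods positive. Try each food alone and each pair with both targets met exactly.
almonds only: max(160/64, 14/4) = 3.5 servings → $2.27.
sweet potato only: max(160/54, 14/4) = 3.5 servings → $1.05.
quinoa only: max(160/42, 14/5) = 3.81 servings → $4.95.
avocado only: max(160/11, 14/9) = 14.55 servings → $24.00.
almonds + sweet potato with both targets exact would need a negative amount; discard.
almonds + quinoa with both tight: 1.395 servings and 1.684 servings → $3.10.
almonds + avocado with both tight: 2.417 servings and 0.4812 servings → $2.37.
sweet potato + quinoa with both tight: 2.078 servings and 1.137 servings → $2.10.
sweet potato + avocado with both tight: 2.91 servings and 0.2624 servings → $1.31.
quinoa + avocado: intersection lies outside the first quadrant.
The minimum over all feasible corners is $1.05.

$1.05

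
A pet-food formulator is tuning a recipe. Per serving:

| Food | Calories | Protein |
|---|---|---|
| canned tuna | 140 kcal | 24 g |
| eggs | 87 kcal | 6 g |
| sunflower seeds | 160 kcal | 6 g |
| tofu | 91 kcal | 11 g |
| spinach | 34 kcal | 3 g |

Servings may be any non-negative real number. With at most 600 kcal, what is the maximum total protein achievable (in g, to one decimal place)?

102.9 g

Protein per kcal: canned tuna 0.1714, tofu 0.1209, spinach 0.08824, eggs 0.06897, sunflower seeds 0.0375.
With no serving limits, spend the whole calories allowance on canned tuna: 600 kcal / 140 kcal × 24 g = 102.9 g.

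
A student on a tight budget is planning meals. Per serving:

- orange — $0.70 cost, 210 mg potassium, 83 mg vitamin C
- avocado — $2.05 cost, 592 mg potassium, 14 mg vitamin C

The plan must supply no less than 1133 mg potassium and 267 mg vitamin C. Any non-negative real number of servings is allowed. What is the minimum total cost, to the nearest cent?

$3.78

Two binding constraints pin down two serving amounts, so the optimal mix uses at most two foods. The candidates are each food alone (scaled to the tighter of potassium/vitamin C) and each pair with both constraints tight.
orange only: max(1133/210, 267/83) = 5.395 servings → $3.78.
avocado only: max(1133/592, 267/14) = 19.07 servings → $39.10.
orange + avocado with both tight: 3.078 servings and 0.8219 servings → $3.84.
Cheapest feasible corner: $3.78.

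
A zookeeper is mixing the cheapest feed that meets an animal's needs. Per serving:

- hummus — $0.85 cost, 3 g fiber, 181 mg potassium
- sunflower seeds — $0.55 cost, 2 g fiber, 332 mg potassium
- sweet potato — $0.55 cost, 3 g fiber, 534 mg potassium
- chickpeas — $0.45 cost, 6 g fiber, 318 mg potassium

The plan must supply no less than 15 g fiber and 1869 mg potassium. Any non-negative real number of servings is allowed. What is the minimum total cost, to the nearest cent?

hummus only: max(15/3, 1869/181) = 10.33 servings → $8.78.
sunflower seeds only: max(15/2, 1869/332) = 7.5 servings → $4.12.
sweet potato only: max(15/3, 1869/534) = 5 servings → $2.75.
chickpeas only: max(15/6, 1869/318) = 5.877 servings → $2.64.
hummus + sunflower seeds with both tight: 1.959 servings and 4.562 servings → $4.17.
hummus + sweet potato with both tight: 2.269 servings and 2.731 servings → $3.43.
hummus + chickpeas: intersection lies outside the first quadrant.
sunflower seeds + sweet potato with both targets exact would need a negative amount; discard.
sunflower seeds + chickpeas with both tight: 4.752 servings and 0.9159 servings → $3.03.
sweet potato + chickpeas with both tight: 2.864 servings and 1.068 servings → $2.06.
So the least-cost plan costs $2.06.

$2.06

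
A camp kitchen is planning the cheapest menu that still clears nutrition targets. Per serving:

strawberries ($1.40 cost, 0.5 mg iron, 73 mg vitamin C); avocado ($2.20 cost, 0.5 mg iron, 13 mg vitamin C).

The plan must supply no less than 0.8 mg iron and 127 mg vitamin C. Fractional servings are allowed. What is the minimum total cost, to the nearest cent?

$2.44

Two binding constraints pin down two serving amounts, so the optimal mix uses at most two foods. The candidates are each food alone (scaled to the tighter of iron/vitamin C) and each pair with both constraints tight.
strawberries only: max(0.8/0.5, 127/73) = 1.74 servings → $2.44.
avocado only: max(0.8/0.5, 127/13) = 9.769 servings → $21.49.
strawberries + avocado: intersection lies outside the first quadrant.
The minimum over all feasible corners is $2.44.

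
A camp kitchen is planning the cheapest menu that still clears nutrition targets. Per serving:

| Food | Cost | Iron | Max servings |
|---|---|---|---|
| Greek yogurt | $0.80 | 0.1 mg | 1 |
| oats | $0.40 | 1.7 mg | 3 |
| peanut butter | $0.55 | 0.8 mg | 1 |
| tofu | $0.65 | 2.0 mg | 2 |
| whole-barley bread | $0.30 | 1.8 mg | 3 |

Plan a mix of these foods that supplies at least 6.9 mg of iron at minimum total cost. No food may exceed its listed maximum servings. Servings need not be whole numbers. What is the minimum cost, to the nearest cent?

Cost per mg of iron: whole-barley bread $0.1667, oats $0.2353, tofu $0.3250, peanut butter $0.6875, Greek yogurt $8.0000.
Take 3 servings of whole-barley bread: +5.4 mg iron for $0.90 (total $0.90, still need 1.5 mg).
Take 0.8824 servings of oats: +1.5 mg iron for $0.35 (total $1.25, still need 0.0 mg).
Filling from the cheapest source first is optimal under one linear minimum: $1.25.

$1.25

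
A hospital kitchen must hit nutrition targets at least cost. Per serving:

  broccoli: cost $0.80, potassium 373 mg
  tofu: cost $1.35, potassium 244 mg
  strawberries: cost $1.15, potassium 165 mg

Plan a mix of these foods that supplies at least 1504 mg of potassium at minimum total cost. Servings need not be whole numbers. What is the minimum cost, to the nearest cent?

Cost per mg of potassium: broccoli $0.0021, tofu $0.0055, strawberries $0.0070.
With no serving limits, use only broccoli: 1504 mg / 373 mg = 4.032 servings × $0.80 = $3.23.

$3.23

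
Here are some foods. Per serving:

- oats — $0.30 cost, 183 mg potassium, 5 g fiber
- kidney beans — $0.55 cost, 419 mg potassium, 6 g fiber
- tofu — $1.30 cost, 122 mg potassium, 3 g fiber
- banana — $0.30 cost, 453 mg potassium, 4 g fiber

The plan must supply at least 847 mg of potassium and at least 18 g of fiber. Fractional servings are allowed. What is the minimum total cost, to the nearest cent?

$1.12

At the optimum either one food covers both requirements or two foods hit both targets exactly; no other combination can be cheaper.
oats only: max(847/183, 18/5) = 4.628 servings → $1.39.
kidney beans only: max(847/419, 18/6) = 3 servings → $1.65.
tofu only: max(847/122, 18/3) = 6.943 servings → $9.03.
banana only: max(847/453, 18/4) = 4.5 servings → $1.35.
oats + kidney beans with both tight: 2.467 servings and 0.9438 servings → $1.26.
oats + tofu: the both-tight solution has a negative serving — not a feasible corner.
oats + banana with both tight: 3.109 servings and 0.6138 servings → $1.12.
kidney beans + tofu with both tight: 0.6571 servings and 4.686 servings → $6.45.
kidney beans + banana: intersection lies outside the first quadrant.
tofu + banana with both tight: 5.472 servings and 0.3961 servings → $7.23.
So the least-cost plan costs $1.12.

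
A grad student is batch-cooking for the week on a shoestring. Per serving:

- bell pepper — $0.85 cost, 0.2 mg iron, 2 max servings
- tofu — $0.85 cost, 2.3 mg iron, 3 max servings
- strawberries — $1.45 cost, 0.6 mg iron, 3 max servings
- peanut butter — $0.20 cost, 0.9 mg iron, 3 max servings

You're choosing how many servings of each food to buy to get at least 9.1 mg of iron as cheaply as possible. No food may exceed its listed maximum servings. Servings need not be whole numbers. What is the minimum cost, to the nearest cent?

Cost per mg of iron: peanut butter $0.2222, tofu $0.3696, strawberries $2.4167, bell pepper $4.2500.
Take 3 servings of peanut butter: +2.7 mg iron for $0.60 (total $0.60, still need 6.4 mg).
Take 2.783 servings of tofu: +6.4 mg iron for $2.37 (total $2.97, still need 0.0 mg).
Filling from the cheapest source first is optimal under one linear minimum: $2.97.

$2.97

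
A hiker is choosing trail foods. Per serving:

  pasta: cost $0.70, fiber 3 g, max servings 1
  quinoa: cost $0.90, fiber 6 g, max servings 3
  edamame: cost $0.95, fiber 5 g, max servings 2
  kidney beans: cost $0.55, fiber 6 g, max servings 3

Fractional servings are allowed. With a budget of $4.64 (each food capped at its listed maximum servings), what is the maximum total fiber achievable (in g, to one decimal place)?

37.5 g

Fiber per dollar: kidney beans 10.91, quinoa 6.667, edamame 5.263, pasta 4.286.
Take 3 servings of kidney beans: spends $1.65, +18.0 g fiber (running total 18.0 g).
Take 3 servings of quinoa: spends $2.70, +18.0 g fiber (running total 36.0 g).
Take 0.3053 servings of edamame: spends $0.29, +1.5 g fiber (running total 37.5 g).
Filling greedily by fiber-per-dollar is optimal for one linear limit, giving 37.5 g.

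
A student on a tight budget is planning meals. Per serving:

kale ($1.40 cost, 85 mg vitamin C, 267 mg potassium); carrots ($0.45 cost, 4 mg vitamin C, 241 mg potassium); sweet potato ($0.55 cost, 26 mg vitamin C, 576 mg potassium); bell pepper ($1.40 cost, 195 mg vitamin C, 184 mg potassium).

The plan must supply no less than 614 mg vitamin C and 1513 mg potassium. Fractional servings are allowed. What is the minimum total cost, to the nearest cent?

Two binding constraints pin down two serving amounts, so the optimal mix uses at most two foods. The candidates are each food alone (scaled to the tighter of vitamin C/potassium) and each pair with both constraints tight.
kale only: max(614/85, 1513/267) = 7.224 servings → $10.11.
carrots only: max(614/4, 1513/241) = 153.5 servings → $69.08.
sweet potato only: max(614/26, 1513/576) = 23.62 servings → $12.99.
bell pepper only: max(614/195, 1513/184) = 8.223 servings → $11.51.
kale + carrots: intersection lies outside the first quadrant.
kale + sweet potato: intersection lies outside the first quadrant.
kale + bell pepper with both tight: 4.998 servings and 0.97 servings → $8.36.
carrots + sweet potato: intersection lies outside the first quadrant.
carrots + bell pepper with both tight: 3.936 servings and 3.068 servings → $6.07.
sweet potato + bell pepper with both tight: 1.693 servings and 2.923 servings → $5.02.
So the least-cost plan costs $5.02.

$5.02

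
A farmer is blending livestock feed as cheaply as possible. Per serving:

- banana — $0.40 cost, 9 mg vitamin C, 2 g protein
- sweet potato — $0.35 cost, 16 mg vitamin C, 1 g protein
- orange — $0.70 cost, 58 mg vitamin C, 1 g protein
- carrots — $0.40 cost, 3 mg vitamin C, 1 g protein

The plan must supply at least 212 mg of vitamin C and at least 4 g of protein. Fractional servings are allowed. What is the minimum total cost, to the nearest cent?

Minimising a linear cost over {vitamin C ≥ 212, protein ≥ 4, servings ≥ 0} — the optimum is at a vertex, using one or two foods.
banana only: max(212/9, 4/2) = 23.56 servings → $9.42.
sweet potato only: max(212/16, 4/1) = 13.25 servings → $4.64.
orange only: max(212/58, 4/1) = 4 servings → $2.80.
carrots only: max(212/3, 4/1) = 70.67 servings → $28.27.
banana + sweet potato: the both-tight solution has a negative serving — not a feasible corner.
banana + orange with both tight: 0.1869 servings and 3.626 servings → $2.61.
banana + carrots: intersection lies outside the first quadrant.
sweet potato + orange with both tight: 0.4762 servings and 3.524 servings → $2.63.
sweet potato + carrots with both targets exact would need a negative amount; discard.
orange + carrots with both tight: 3.636 servings and 0.3636 servings → $2.69.
Cheapest feasible corner: $2.61.

$2.61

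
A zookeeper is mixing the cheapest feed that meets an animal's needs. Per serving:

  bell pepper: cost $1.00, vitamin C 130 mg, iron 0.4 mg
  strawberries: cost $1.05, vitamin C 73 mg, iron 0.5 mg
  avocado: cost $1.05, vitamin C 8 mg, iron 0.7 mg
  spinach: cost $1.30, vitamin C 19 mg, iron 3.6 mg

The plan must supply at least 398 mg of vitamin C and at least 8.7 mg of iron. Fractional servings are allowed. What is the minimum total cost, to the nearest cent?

Minimising a linear cost over {vitamin C ≥ 398, iron ≥ 8.7, servings ≥ 0} — the optimum is at a vertex, using one or two foods.
bell pepper only: max(398/130, 8.7/0.4) = 21.75 servings → $21.75.
strawberries only: max(398/73, 8.7/0.5) = 17.4 servings → $18.27.
avocado only: max(398/8, 8.7/0.7) = 49.75 servings → $52.24.
spinach only: max(398/19, 8.7/3.6) = 20.95 servings → $27.23.
bell pepper + strawberries: intersection lies outside the first quadrant.
bell pepper + avocado with both tight: 2.38 servings and 11.07 servings → $14.00.
bell pepper + spinach with both tight: 2.753 servings and 2.111 servings → $5.50.
strawberries + avocado with both tight: 4.437 servings and 9.259 servings → $14.38.
strawberries + spinach with both tight: 5.004 servings and 1.722 servings → $7.49.
avocado + spinach with both targets exact would need a negative amount; discard.
So the least-cost plan costs $5.50.

$5.50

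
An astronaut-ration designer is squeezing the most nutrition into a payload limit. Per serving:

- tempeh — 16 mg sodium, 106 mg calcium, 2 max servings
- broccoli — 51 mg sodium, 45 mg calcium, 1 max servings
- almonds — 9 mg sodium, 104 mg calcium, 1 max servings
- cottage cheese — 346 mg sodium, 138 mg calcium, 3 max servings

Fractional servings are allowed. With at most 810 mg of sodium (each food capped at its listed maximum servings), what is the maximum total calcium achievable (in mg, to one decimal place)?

Calcium per mg sodium: almonds 11.56, tempeh 6.625, broccoli 0.8824, cottage cheese 0.3988.
Take 1 serving of almonds: uses 9 mg sodium, +104.0 mg calcium (running total 104.0 mg).
Take 2 servings of tempeh: uses 32 mg sodium, +212.0 mg calcium (running total 316.0 mg).
Take 1 serving of broccoli: uses 51 mg sodium, +45.0 mg calcium (running total 361.0 mg).
Take 2.075 servings of cottage cheese: uses 718 mg sodium, +286.4 mg calcium (running total 647.4 mg).
Greedy by best ratio exhausts the sodium allowance optimally: 647.4 mg.

647.4 mg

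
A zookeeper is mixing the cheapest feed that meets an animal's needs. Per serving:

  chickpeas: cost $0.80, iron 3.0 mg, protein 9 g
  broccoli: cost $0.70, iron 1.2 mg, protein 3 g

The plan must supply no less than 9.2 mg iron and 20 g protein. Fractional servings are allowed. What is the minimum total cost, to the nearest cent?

Compare the cost at each extreme point of the feasible region.
chickpeas only: max(9.2/3.0, 20/9) = 3.067 servings → $2.45.
broccoli only: max(9.2/1.2, 20/3) = 7.667 servings → $5.37.
chickpeas + broccoli: the both-tight solution has a negative serving — not a feasible corner.
The minimum over all feasible corners is $2.45.

$2.45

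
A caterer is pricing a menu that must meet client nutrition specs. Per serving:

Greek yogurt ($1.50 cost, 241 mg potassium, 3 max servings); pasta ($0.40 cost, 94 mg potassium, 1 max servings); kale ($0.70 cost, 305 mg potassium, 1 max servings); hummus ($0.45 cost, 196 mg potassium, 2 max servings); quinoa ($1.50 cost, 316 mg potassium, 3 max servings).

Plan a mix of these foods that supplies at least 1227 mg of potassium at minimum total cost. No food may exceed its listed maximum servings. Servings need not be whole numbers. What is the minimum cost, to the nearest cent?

$4.07

Cost per mg of potassium: kale $0.0023, hummus $0.0023, pasta $0.0043, quinoa $0.0047, Greek yogurt $0.0062.
Take 1 serving of kale: +305.0 mg potassium for $0.70 (total $0.70, still need 922.0 mg).
Take 2 servings of hummus: +392.0 mg potassium for $0.90 (total $1.60, still need 530.0 mg).
Take 1 serving of pasta: +94.0 mg potassium for $0.40 (total $2.00, still need 436.0 mg).
Take 1.38 servings of quinoa: +436.0 mg potassium for $2.07 (total $4.07, still need 0.0 mg).
Greedy by cheapest-per-mg is optimal for a single linear constraint, so the minimum cost is $4.07.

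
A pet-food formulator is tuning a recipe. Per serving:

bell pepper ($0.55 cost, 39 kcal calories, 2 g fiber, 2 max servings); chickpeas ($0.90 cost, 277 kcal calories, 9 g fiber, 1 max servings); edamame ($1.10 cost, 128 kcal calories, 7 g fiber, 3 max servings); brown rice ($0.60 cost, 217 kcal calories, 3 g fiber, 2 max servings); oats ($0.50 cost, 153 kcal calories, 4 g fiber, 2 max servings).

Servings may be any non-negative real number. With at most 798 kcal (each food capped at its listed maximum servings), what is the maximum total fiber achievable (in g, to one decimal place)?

Fiber per kcal: edamame 0.05469, bell pepper 0.05128, chickpeas 0.03249, oats 0.02614, brown rice 0.01382.
Take 3 servings of edamame: uses 384 kcal, +21.0 g fiber (running total 21.0 g).
Take 2 servings of bell pepper: uses 78 kcal, +4.0 g fiber (running total 25.0 g).
Take 1 serving of chickpeas: uses 277 kcal, +9.0 g fiber (running total 34.0 g).
Take 0.3856 servings of oats: uses 59 kcal, +1.5 g fiber (running total 35.5 g).
Greedy by best ratio exhausts the calories allowance optimally: 35.5 g.

35.5 g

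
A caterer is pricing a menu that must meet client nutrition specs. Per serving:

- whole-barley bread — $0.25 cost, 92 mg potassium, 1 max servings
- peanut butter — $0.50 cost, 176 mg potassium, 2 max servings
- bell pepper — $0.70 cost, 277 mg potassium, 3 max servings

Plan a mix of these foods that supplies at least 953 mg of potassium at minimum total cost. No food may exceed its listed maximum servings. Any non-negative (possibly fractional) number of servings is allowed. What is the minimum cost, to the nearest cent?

Cost per mg of potassium: bell pepper $0.0025, whole-barley bread $0.0027, peanut butter $0.0028.
Take 3 servings of bell pepper: +831.0 mg potassium for $2.10 (total $2.10, still need 122.0 mg).
Take 1 serving of whole-barley bread: +92.0 mg potassium for $0.25 (total $2.35, still need 30.0 mg).
Take 0.1705 servings of peanut butter: +30.0 mg potassium for $0.09 (total $2.44, still need 0.0 mg).
Filling from the cheapest source first is optimal under one linear minimum: $2.44.

$2.44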